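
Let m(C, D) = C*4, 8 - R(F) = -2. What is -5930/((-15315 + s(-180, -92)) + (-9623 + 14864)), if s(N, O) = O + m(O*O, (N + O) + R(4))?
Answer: -593/2369 ≈ -0.25032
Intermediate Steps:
R(F) = 10 (R(F) = 8 - 1*(-2) = 8 + 2 = 10)
m(C, D) = 4*C
s(N, O) = O + 4*O² (s(N, O) = O + 4*(O*O) = O + 4*O²)
-5930/((-15315 + s(-180, -92)) + (-9623 + 14864)) = -5930/((-15315 - 92*(1 + 4*(-92))) + (-9623 + 14864)) = -5930/((-15315 - 92*(1 - 368)) + 5241) = -5930/((-15315 - 92*(-367)) + 5241) = -5930/((-15315 + 33764) + 5241) = -5930/(18449 + 5241) = -5930/23690 = -5930*1/23690 = -593/2369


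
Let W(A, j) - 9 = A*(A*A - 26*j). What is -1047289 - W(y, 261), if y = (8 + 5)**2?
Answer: -4727273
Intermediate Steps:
y = 169 (y = 13**2 = 169)
W(A, j) = 9 + A*(A**2 - 26*j) (W(A, j) = 9 + A*(A*A - 26*j) = 9 + A*(A**2 - 26*j))
-1047289 - W(y, 261) = -1047289 - (9 + 169**3 - 26*169*261) = -1047289 - (9 + 4826809 - 1146834) = -1047289 - 1*3679984 = -1047289 - 3679984 = -4727273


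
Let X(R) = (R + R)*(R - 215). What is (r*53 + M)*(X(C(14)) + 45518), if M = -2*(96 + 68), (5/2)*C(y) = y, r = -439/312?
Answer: -67782789377/3900 ≈ -1.7380e+7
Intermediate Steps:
r = -439/312 (r = -439*1/312 = -439/312 ≈ -1.4071)
C(y) = 2*y/5
X(R) = 2*R*(-215 + R) (X(R) = (2*R)*(-215 + R) = 2*R*(-215 + R))
M = -328 (M = -2*164 = -328)
(r*53 + M)*(X(C(14)) + 45518) = (-439/312*53 - 328)*(2*((2/5)*14)*(-215 + (2/5)*14) + 45518) = (-23267/312 - 328)*(2*(28/5)*(-215 + 28/5) + 45518) = -125603*(2*(28/5)*(-1047/5) + 45518)/312 = -125603*(-58632/25 + 45518)/312 = -125603/312*1079318/25 = -67782789377/3900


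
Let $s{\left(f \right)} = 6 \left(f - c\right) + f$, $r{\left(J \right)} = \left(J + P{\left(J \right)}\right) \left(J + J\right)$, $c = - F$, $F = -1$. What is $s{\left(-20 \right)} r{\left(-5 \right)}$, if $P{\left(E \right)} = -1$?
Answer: $-8760$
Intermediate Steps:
$c = 1$ ($c = \left(-1\right) \left(-1\right) = 1$)
$r{\left(J \right)} = 2 J \left(-1 + J\right)$ ($r{\left(J \right)} = \left(J - 1\right) \left(J + J\right) = \left(-1 + J\right) 2 J = 2 J \left(-1 + J\right)$)
$s{\left(f \right)} = -6 + 7 f$ ($s{\left(f \right)} = 6 \left(f - 1\right) + f = 6 \left(-1 + f\right) + f = \left(-6 + 6 f\right) + f = -6 + 7 f$)
$s{\left(-20 \right)} r{\left(-5 \right)} = \left(-6 + 7 \left(-20\right)\right) 2 \left(-5\right) \left(-1 - 5\right) = \left(-6 - 140\right) 2 \left(-5\right) \left(-6\right) = \left(-146\right) 60 = -8760$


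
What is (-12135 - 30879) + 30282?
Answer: -12732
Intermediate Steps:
(-12135 - 30879) + 30282 = -43014 + 30282 = -12732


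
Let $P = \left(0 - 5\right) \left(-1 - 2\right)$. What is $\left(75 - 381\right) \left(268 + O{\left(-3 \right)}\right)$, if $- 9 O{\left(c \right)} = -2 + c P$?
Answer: $-83606$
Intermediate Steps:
$P = 15$ ($P = \left(-5\right) \left(-3\right) = 15$)
$O{\left(c \right)} = \frac{2}{9} - \frac{5 c}{3}$ ($O{\left(c \right)} = - \frac{-2 + c 15}{9} = - \frac{-2 + 15 c}{9} = \frac{2}{9} - \frac{5 c}{3}$)
$\left(75 - 381\right) \left(268 + O{\left(-3 \right)}\right) = \left(75 - 381\right) \left(268 + \left(\frac{2}{9} - -5\right)\right) = - 306 \left(268 + \left(\frac{2}{9} + 5\right)\right) = - 306 \left(268 + \frac{47}{9}\right) = \left(-306\right) \frac{2459}{9} = -83606$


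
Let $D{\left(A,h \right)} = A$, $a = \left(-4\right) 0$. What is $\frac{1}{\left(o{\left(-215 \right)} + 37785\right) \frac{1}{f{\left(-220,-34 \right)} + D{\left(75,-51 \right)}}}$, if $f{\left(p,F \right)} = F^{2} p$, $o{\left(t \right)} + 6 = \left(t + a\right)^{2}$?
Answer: $- \frac{254245}{84004} \approx -3.0266$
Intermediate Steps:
$a = 0$
$o{\left(t \right)} = -6 + t^{2}$ ($o{\left(t \right)} = -6 + \left(t + 0\right)^{2} = -6 + t^{2}$)
$f{\left(p,F \right)} = p F^{2}$
$\frac{1}{\left(o{\left(-215 \right)} + 37785\right) \frac{1}{f{\left(-220,-34 \right)} + D{\left(75,-51 \right)}}} = \frac{1}{\left(\left(-6 + \left(-215\right)^{2}\right) + 37785\right) \frac{1}{- 220 \left(-34\right)^{2} + 75}} = \frac{1}{\left(\left(-6 + 46225\right) + 37785\right) \frac{1}{\left(-220\right) 1156 + 75}} = \frac{1}{\left(46219 + 37785\right) \frac{1}{-254320 + 75}} = \frac{1}{84004 \frac{1}{-254245}} = \frac{1}{84004 \left(- \frac{1}{254245}\right)} = \frac{1}{- \frac{84004}{254245}} = - \frac{254245}{84004}$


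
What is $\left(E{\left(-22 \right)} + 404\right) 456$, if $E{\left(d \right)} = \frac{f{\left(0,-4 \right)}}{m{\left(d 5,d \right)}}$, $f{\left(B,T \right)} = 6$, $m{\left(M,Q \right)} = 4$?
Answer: $184908$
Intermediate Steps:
$E{\left(d \right)} = \frac{3}{2}$ ($E{\left(d \right)} = \frac{6}{4} = 6 \cdot \frac{1}{4} = \frac{3}{2}$)
$\left(E{\left(-22 \right)} + 404\right) 456 = \left(\frac{3}{2} + 404\right) 456 = \frac{811}{2} \cdot 456 = 184908$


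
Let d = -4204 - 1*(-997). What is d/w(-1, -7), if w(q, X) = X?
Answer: 3207/7 ≈ 458.14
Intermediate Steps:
d = -3207 (d = -4204 + 997 = -3207)
d/w(-1, -7) = -3207/(-7) = -3207*(-1/7) = 3207/7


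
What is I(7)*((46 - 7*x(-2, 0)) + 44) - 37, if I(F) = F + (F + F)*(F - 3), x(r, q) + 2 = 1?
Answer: 6074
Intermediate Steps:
x(r, q) = -1 (x(r, q) = -2 + 1 = -1)
I(F) = F + 2*F*(-3 + F) (I(F) = F + (2*F)*(-3 + F) = F + 2*F*(-3 + F))
I(7)*((46 - 7*x(-2, 0)) + 44) - 37 = (7*(-5 + 2*7))*((46 - 7*(-1)) + 44) - 37 = (7*(-5 + 14))*((46 + 7) + 44) - 37 = (7*9)*(53 + 44) - 37 = 63*97 - 37 = 6111 - 37 = 6074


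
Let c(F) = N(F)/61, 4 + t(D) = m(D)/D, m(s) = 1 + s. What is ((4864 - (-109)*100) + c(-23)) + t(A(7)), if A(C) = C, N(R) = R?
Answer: 6729847/427 ≈ 15761.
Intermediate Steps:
t(D) = -4 + (1 + D)/D
c(F) = F/61
((4864 - (-109)*100) + c(-23)) + t(A(7)) = ((4864 - (-109)*100) + (1/61)*(-23)) + (-3 + 1/7) = ((4864 - 1*(-10900)) - 23/61) + (-3 + 1/7) = ((4864 + 10900) - 23/61) - 20/7 = (15764 - 23/61) - 20/7 = 961581/61 - 20/7 = 6729847/427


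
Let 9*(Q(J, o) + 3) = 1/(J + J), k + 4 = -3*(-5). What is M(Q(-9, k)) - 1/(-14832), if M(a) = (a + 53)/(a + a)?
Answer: -60061697/7223184 ≈ -8.3151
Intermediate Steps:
k = 11 (k = -4 - 3*(-5) = -4 + 15 = 11)
Q(J, o) = -3 + 1/(18*J) (Q(J, o) = -3 + 1/(9*(J + J)) = -3 + 1/(9*((2*J))) = -3 + (1/(2*J))/9 = -3 + 1/(18*J))
M(a) = (53 + a)/(2*a) (M(a) = (53 + a)/((2*a)) = (53 + a)*(1/(2*a)) = (53 + a)/(2*a))
M(Q(-9, k)) - 1/(-14832) = (53 + (-3 + (1/18)/(-9)))/(2*(-3 + (1/18)/(-9))) - 1/(-14832) = (53 + (-3 + (1/18)*(-⅑)))/(2*(-3 + (1/18)*(-⅑))) - 1*(-1/14832) = (53 + (-3 - 1/162))/(2*(-3 - 1/162)) + 1/14832 = (53 - 487/162)/(2*(-487/162)) + 1/14832 = (½)*(-162/487)*(8099/162) + 1/14832 = -8099/974 + 1/14832 = -60061697/7223184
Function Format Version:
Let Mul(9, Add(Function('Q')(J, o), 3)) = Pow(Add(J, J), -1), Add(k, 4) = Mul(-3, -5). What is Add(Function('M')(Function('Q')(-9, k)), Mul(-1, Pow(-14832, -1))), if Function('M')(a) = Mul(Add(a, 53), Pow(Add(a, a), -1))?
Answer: Rational(-60061697, 7223184) ≈ -8.3151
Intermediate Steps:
k = 11 (k = Add(-4, Mul(-3, -5)) = Add(-4, 15) = 11)
Function('Q')(J, o) = Add(-3, Mul(Rational(1, 18), Pow(J, -1))) (Function('Q')(J, o) = Add(-3, Mul(Rational(1, 9), Pow(Add(J, J), -1))) = Add(-3, Mul(Rational(1, 9), Pow(Mul(2, J), -1))) = Add(-3, Mul(Rational(1, 9), Mul(Rational(1, 2), Pow(J, -1)))) = Add(-3, Mul(Rational(1, 18), Pow(J, -1))))
Function('M')(a) = Mul(Rational(1, 2), Pow(a, -1), Add(53, a)) (Function('M')(a) = Mul(Add(53, a), Pow(Mul(2, a), -1)) = Mul(Add(53, a), Mul(Rational(1, 2), Pow(a, -1))) = Mul(Rational(1, 2), Pow(a, -1), Add(53, a)))
Add(Function('M')(Function('Q')(-9, k)), Mul(-1, Pow(-14832, -1))) = Add(Mul(Rational(1, 2), Pow(Add(-3, Mul(Rational(1, 18), Pow(-9, -1))), -1), Add(53, Add(-3, Mul(Rational(1, 18), Pow(-9, -1))))), Mul(-1, Pow(-14832, -1))) = Add(Mul(Rational(1, 2), Pow(Add(-3, Mul(Rational(1, 18), Rational(-1, 9))), -1), Add(53, Add(-3, Mul(Rational(1, 18), Rational(-1, 9))))), Mul(-1, Rational(-1, 14832))) = Add(Mul(Rational(1, 2), Pow(Add(-3, Rational(-1, 162)), -1), Add(53, Add(-3, Rational(-1, 162)))), Rational(1, 14832)) = Add(Mul(Rational(1, 2), Pow(Rational(-487, 162), -1), Add(53, Rational(-487, 162))), Rational(1, 14832)) = Add(Mul(Rational(1, 2), Rational(-162, 487), Rational(8099, 162)), Rational(1, 14832)) = Add(Rational(-8099, 974), Rational(1, 14832)) = Rational(-60061697, 7223184)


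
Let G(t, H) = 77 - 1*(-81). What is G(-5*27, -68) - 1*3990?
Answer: -3832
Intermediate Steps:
G(t, H) = 158 (G(t, H) = 77 + 81 = 158)
G(-5*27, -68) - 1*3990 = 158 - 1*3990 = 158 - 3990 = -3832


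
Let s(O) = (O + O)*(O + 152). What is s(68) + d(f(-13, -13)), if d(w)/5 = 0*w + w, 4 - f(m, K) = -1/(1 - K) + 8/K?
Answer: 5449705/182 ≈ 29943.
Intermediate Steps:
f(m, K) = 4 + 1/(1 - K) - 8/K (f(m, K) = 4 - (-1/(1 - K) + 8/K) = 4 + (1/(1 - K) - 8/K) = 4 + 1/(1 - K) - 8/K)
d(w) = 5*w (d(w) = 5*(0*w + w) = 5*(0 + w) = 5*w)
s(O) = 2*O*(152 + O) (s(O) = (2*O)*(152 + O) = 2*O*(152 + O))
s(68) + d(f(-13, -13)) = 2*68*(152 + 68) + 5*((8 - 13*(-13) + 4*(-13)**2)/((-13)*(-1 - 13))) = 2*68*220 + 5*(-1/13*(8 + 169 + 4*169)/(-14)) = 29920 + 5*(-1/13*(-1/14)*(8 + 169 + 676)) = 29920 + 5*(-1/13*(-1/14)*853) = 29920 + 5*(853/182) = 29920 + 4265/182 = 5449705/182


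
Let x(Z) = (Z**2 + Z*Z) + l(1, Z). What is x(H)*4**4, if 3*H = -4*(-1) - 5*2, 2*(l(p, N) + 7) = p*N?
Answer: 0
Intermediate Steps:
l(p, N) = -7 + N*p/2 (l(p, N) = -7 + (p*N)/2 = -7 + (N*p)/2 = -7 + N*p/2)
H = -2 (H = (-4*(-1) - 5*2)/3 = (4 - 10)/3 = (1/3)*(-6) = -2)
x(Z) = -7 + Z/2 + 2*Z**2 (x(Z) = (Z**2 + Z*Z) + (-7 + (1/2)*Z*1) = (Z**2 + Z**2) + (-7 + Z/2) = 2*Z**2 + (-7 + Z/2) = -7 + Z/2 + 2*Z**2)
x(H)*4**4 = (-7 + (1/2)*(-2) + 2*(-2)**2)*4**4 = (-7 - 1 + 2*4)*256 = (-7 - 1 + 8)*256 = 0*256 = 0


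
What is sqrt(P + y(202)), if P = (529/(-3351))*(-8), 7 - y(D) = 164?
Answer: 25*I*sqrt(2798085)/3351 ≈ 12.479*I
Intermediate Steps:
y(D) = -157 (y(D) = 7 - 1*164 = 7 - 164 = -157)
P = 4232/3351 (P = (529*(-1/3351))*(-8) = -529/3351*(-8) = 4232/3351 ≈ 1.2629)
sqrt(P + y(202)) = sqrt(4232/3351 - 157) = sqrt(-521875/3351) = 25*I*sqrt(2798085)/3351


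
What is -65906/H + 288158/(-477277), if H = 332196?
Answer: -2051296015/2557250166 ≈ -0.80215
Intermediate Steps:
-65906/H + 288158/(-477277) = -65906/332196 + 288158/(-477277) = -65906*1/332196 + 288158*(-1/477277) = -1063/5358 - 288158/477277 = -2051296015/2557250166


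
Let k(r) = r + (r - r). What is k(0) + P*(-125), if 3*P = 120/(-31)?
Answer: 5000/31 ≈ 161.29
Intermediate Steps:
P = -40/31 (P = (120/(-31))/3 = (120*(-1/31))/3 = (⅓)*(-120/31) = -40/31 ≈ -1.2903)
k(r) = r (k(r) = r + 0 = r)
k(0) + P*(-125) = 0 - 40/31*(-125) = 0 + 5000/31 = 5000/31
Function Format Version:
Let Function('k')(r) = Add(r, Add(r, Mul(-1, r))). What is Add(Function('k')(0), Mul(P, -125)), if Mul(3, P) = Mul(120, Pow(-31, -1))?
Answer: Rational(5000, 31) ≈ 161.29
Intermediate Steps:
P = Rational(-40, 31) (P = Mul(Rational(1, 3), Mul(120, Pow(-31, -1))) = Mul(Rational(1, 3), Mul(120, Rational(-1, 31))) = Mul(Rational(1, 3), Rational(-120, 31)) = Rational(-40, 31) ≈ -1.2903)
Function('k')(r) = r (Function('k')(r) = Add(r, 0) = r)
Add(Function('k')(0), Mul(P, -125)) = Add(0, Mul(Rational(-40, 31), -125)) = Add(0, Rational(5000, 31)) = Rational(5000, 31)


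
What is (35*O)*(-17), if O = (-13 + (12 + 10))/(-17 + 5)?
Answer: 1785/4 ≈ 446.25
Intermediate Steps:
O = -¾ (O = (-13 + 22)/(-12) = 9*(-1/12) = -¾ ≈ -0.75000)
(35*O)*(-17) = (35*(-¾))*(-17) = -105/4*(-17) = 1785/4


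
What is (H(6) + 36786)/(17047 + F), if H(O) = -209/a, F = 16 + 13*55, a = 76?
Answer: 147133/71112 ≈ 2.0690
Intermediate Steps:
F = 731 (F = 16 + 715 = 731)
H(O) = -11/4 (H(O) = -209/76 = -209*1/76 = -11/4)
(H(6) + 36786)/(17047 + F) = (-11/4 + 36786)/(17047 + 731) = (147133/4)/17778 = (147133/4)*(1/17778) = 147133/71112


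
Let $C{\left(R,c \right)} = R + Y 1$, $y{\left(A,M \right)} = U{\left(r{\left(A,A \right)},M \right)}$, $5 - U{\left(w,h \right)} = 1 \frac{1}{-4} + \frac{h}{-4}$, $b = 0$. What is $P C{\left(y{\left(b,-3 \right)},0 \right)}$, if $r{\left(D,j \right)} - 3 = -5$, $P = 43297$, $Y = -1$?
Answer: $\frac{303079}{2} \approx 1.5154 \cdot 10^{5}$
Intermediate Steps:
$r{\left(D,j \right)} = -2$ ($r{\left(D,j \right)} = 3 - 5 = -2$)
$U{\left(w,h \right)} = \frac{21}{4} + \frac{h}{4}$ ($U{\left(w,h \right)} = 5 - \left(1 \frac{1}{-4} + \frac{h}{-4}\right) = 5 - \left(1 \left(- \frac{1}{4}\right) + h \left(- \frac{1}{4}\right)\right) = 5 - \left(- \frac{1}{4} - \frac{h}{4}\right) = 5 + \left(\frac{1}{4} + \frac{h}{4}\right) = \frac{21}{4} + \frac{h}{4}$)
$y{\left(A,M \right)} = \frac{21}{4} + \frac{M}{4}$
$C{\left(R,c \right)} = -1 + R$ ($C{\left(R,c \right)} = R - 1 = -1 + R$)
$P C{\left(y{\left(b,-3 \right)},0 \right)} = 43297 \left(-1 + \left(\frac{21}{4} + \frac{1}{4} \left(-3\right)\right)\right) = 43297 \left(-1 + \left(\frac{21}{4} - \frac{3}{4}\right)\right) = 43297 \left(-1 + \frac{9}{2}\right) = 43297 \cdot \frac{7}{2} = \frac{303079}{2}$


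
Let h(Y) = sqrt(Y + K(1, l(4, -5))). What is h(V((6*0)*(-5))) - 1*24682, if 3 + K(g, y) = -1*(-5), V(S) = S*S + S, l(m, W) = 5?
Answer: -24682 + sqrt(2) ≈ -24681.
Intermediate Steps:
V(S) = S + S**2 (V(S) = S**2 + S = S + S**2)
K(g, y) = 2 (K(g, y) = -3 - 1*(-5) = -3 + 5 = 2)
h(Y) = sqrt(2 + Y) (h(Y) = sqrt(Y + 2) = sqrt(2 + Y))
h(V((6*0)*(-5))) - 1*24682 = sqrt(2 + ((6*0)*(-5))*(1 + (6*0)*(-5))) - 1*24682 = sqrt(2 + (0*(-5))*(1 + 0*(-5))) - 24682 = sqrt(2 + 0*(1 + 0)) - 24682 = sqrt(2 + 0*1) - 24682 = sqrt(2 + 0) - 24682 = sqrt(2) - 24682 = -24682 + sqrt(2)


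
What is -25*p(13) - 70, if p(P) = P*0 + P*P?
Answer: -4295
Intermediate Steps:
p(P) = P**2 (p(P) = 0 + P**2 = P**2)
-25*p(13) - 70 = -25*13**2 - 70 = -25*169 - 70 = -4225 - 70 = -4295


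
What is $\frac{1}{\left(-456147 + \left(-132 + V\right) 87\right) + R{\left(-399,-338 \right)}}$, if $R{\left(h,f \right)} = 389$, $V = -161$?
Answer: $- \frac{1}{481249} \approx -2.0779 \cdot 10^{-6}$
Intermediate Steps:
$\frac{1}{\left(-456147 + \left(-132 + V\right) 87\right) + R{\left(-399,-338 \right)}} = \frac{1}{\left(-456147 + \left(-132 - 161\right) 87\right) + 389} = \frac{1}{\left(-456147 - 25491\right) + 389} = \frac{1}{-481638 + 389} = \frac{1}{-481249} = - \frac{1}{481249}$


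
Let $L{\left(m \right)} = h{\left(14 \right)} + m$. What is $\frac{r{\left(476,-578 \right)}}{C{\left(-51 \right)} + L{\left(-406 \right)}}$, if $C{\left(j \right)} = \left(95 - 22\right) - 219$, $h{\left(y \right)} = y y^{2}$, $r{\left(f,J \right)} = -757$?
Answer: $- \frac{757}{2192} \approx -0.34535$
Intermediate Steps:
$h{\left(y \right)} = y^{3}$
$C{\left(j \right)} = -146$ ($C{\left(j \right)} = 73 - 219 = -146$)
$L{\left(m \right)} = 2744 + m$ ($L{\left(m \right)} = 14^{3} + m = 2744 + m$)
$\frac{r{\left(476,-578 \right)}}{C{\left(-51 \right)} + L{\left(-406 \right)}} = - \frac{757}{-146 + \left(2744 - 406\right)} = - \frac{757}{-146 + 2338} = - \frac{757}{2192}$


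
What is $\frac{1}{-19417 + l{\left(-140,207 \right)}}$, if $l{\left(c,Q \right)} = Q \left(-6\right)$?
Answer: $- \frac{1}{20659} \approx -4.8405 \cdot 10^{-5}$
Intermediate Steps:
$l{\left(c,Q \right)} = - 6 Q$
$\frac{1}{-19417 + l{\left(-140,207 \right)}} = \frac{1}{-19417 - 1242} = \frac{1}{-20659} = - \frac{1}{20659}$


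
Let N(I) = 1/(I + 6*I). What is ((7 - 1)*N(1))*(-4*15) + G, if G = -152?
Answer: -1424/7 ≈ -203.43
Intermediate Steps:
N(I) = 1/(7*I)
((7 - 1)*N(1))*(-4*15) + G = ((7 - 1)*((⅐)/1))*(-4*15) - 152 = (6*((⅐)*1))*(-60) - 152 = (6*(⅐))*(-60) - 152 = (6/7)*(-60) - 152 = -360/7 - 152 = -1424/7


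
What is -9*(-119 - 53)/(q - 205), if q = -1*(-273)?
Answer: 387/17 ≈ 22.765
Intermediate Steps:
q = 273
-9*(-119 - 53)/(q - 205) = -9*(-119 - 53)/(273 - 205) = -(-1548)/68 = -9*(-43/17) = 387/17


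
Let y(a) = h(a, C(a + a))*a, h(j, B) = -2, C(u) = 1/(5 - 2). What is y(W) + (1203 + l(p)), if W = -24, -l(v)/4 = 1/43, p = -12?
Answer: 53789/43 ≈ 1250.9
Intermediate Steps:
C(u) = ⅓ (C(u) = 1/3 = ⅓)
l(v) = -4/43
y(a) = -2*a
y(W) + (1203 + l(p)) = -2*(-24) + (1203 - 4/43) = 48 + 51725/43 = 53789/43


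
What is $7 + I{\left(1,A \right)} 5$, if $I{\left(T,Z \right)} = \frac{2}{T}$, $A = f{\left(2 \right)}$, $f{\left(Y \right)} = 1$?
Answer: $17$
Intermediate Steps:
$A = 1$
$7 + I{\left(1,A \right)} 5 = 7 + \frac{2}{1} \cdot 5 = 7 + 2 \cdot 1 \cdot 5 = 7 + 2 \cdot 5 = 7 + 10 = 17$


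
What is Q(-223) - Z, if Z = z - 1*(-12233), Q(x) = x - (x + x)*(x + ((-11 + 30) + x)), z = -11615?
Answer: -191283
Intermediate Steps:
Q(x) = x - 2*x*(19 + 2*x) (Q(x) = x - 2*x*(x + (19 + x)) = x - 2*x*(19 + 2*x))
Z = 618 (Z = -11615 - 1*(-12233) = -11615 + 12233 = 618)
Q(-223) - Z = -1*(-223)*(37 + 4*(-223)) - 1*618 = -1*(-223)*(37 - 892) - 618 = -1*(-223)*(-855) - 618 = -190665 - 618 = -191283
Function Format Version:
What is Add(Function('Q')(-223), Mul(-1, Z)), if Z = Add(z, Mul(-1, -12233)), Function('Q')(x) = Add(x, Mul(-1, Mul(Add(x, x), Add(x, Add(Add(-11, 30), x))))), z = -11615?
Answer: -191283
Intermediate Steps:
Function('Q')(x) = Add(x, Mul(-2, x, Add(19, Mul(2, x)))) (Function('Q')(x) = Add(x, Mul(-1, Mul(Mul(2, x), Add(x, Add(19, x))))) = Add(x, Mul(-1, Mul(Mul(2, x), Add(19, Mul(2, x))))) = Add(x, Mul(-1, Mul(2, x, Add(19, Mul(2, x))))) = Add(x, Mul(-2, x, Add(19, Mul(2, x)))))
Z = 618 (Z = Add(-11615, Mul(-1, -12233)) = Add(-11615, 12233) = 618)
Add(Function('Q')(-223), Mul(-1, Z)) = Add(Mul(-1, -223, Add(37, Mul(4, -223))), Mul(-1, 618)) = Add(Mul(-1, -223, Add(37, -892)), -618) = Add(Mul(-1, -223, -855), -618) = Add(-190665, -618) = -191283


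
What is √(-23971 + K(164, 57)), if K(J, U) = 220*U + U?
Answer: 11*I*√94 ≈ 106.65*I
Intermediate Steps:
K(J, U) = 221*U
√(-23971 + K(164, 57)) = √(-23971 + 221*57) = √(-23971 + 12597) = √(-11374) = 11*I*√94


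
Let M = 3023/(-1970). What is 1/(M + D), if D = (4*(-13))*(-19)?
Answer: 1970/1943337 ≈ 0.0010137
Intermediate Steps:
M = -3023/1970 (M = 3023*(-1/1970) = -3023/1970 ≈ -1.5345)
D = 988 (D = -52*(-19) = 988)
1/(M + D) = 1/(-3023/1970 + 988) = 1/(1943337/1970) = 1970/1943337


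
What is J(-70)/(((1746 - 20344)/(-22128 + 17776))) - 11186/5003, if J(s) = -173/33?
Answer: -312704918/90309153 ≈ -3.4626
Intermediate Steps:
J(s) = -173/33 (J(s) = -173*1/33 = -173/33)
J(-70)/(((1746 - 20344)/(-22128 + 17776))) - 11186/5003 = -173*(-22128 + 17776)/(1746 - 20344)/33 - 11186/5003 = -173/(33*((-18598/(-4352)))) - 11186*1/5003 = -173/(33*((-18598*(-1/4352)))) - 11186/5003 = -173/(33*547/128) - 11186/5003 = -173/33*128/547 - 11186/5003 = -22144/18051 - 11186/5003 = -312704918/90309153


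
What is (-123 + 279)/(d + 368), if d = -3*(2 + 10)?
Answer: 39/83 ≈ 0.46988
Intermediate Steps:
d = -36 (d = -3*12 = -36)
(-123 + 279)/(d + 368) = (-123 + 279)/(-36 + 368) = 156/332 = 156*(1/332) = 39/83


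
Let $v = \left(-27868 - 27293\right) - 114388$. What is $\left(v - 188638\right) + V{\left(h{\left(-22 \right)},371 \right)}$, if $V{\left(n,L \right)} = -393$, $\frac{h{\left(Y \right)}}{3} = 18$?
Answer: $-358580$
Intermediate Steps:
$h{\left(Y \right)} = 54$ ($h{\left(Y \right)} = 3 \cdot 18 = 54$)
$v = -169549$ ($v = -55161 - 114388 = -169549$)
$\left(v - 188638\right) + V{\left(h{\left(-22 \right)},371 \right)} = \left(-169549 - 188638\right) - 393 = -358187 - 393 = -358580$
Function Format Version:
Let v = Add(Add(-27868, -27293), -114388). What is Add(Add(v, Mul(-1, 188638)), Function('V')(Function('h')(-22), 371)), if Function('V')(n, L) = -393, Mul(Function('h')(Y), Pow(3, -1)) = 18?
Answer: -358580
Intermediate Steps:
Function('h')(Y) = 54 (Function('h')(Y) = Mul(3, 18) = 54)
v = -169549 (v = Add(-55161, -114388) = -169549)
Add(Add(v, Mul(-1, 188638)), Function('V')(Function('h')(-22), 371)) = Add(Add(-169549, Mul(-1, 188638)), -393) = Add(Add(-169549, -188638), -393) = Add(-358187, -393) = -358580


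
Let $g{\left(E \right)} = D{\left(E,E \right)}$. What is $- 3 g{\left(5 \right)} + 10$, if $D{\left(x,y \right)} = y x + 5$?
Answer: $-80$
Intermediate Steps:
$D{\left(x,y \right)} = 5 + x y$ ($D{\left(x,y \right)} = x y + 5 = 5 + x y$)
$g{\left(E \right)} = 5 + E^{2}$ ($g{\left(E \right)} = 5 + E E = 5 + E^{2}$)
$- 3 g{\left(5 \right)} + 10 = - 3 \left(5 + 5^{2}\right) + 10 = - 3 \left(5 + 25\right) + 10 = \left(-3\right) 30 + 10 = -90 + 10 = -80$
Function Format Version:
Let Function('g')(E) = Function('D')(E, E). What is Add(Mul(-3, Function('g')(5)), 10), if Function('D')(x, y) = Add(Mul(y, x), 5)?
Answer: -80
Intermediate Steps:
Function('D')(x, y) = Add(5, Mul(x, y)) (Function('D')(x, y) = Add(Mul(x, y), 5) = Add(5, Mul(x, y)))
Function('g')(E) = Add(5, Pow(E, 2)) (Function('g')(E) = Add(5, Mul(E, E)) = Add(5, Pow(E, 2)))
Add(Mul(-3, Function('g')(5)), 10) = Add(Mul(-3, Add(5, Pow(5, 2))), 10) = Add(Mul(-3, Add(5, 25)), 10) = Add(Mul(-3, 30), 10) = Add(-90, 10) = -80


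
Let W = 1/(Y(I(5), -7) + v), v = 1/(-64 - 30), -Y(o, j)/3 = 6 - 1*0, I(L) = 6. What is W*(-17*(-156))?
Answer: -249288/1693 ≈ -147.25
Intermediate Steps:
Y(o, j) = -18 (Y(o, j) = -3*(6 - 1*0) = -3*(6 + 0) = -3*6 = -18)
v = -1/94 (v = 1/(-94) = -1/94 ≈ -0.010638)
W = -94/1693 (W = 1/(-18 - 1/94) = 1/(-1693/94) = -94/1693 ≈ -0.055523)
W*(-17*(-156)) = -(-1598)*(-156)/1693 = -94/1693*2652 = -249288/1693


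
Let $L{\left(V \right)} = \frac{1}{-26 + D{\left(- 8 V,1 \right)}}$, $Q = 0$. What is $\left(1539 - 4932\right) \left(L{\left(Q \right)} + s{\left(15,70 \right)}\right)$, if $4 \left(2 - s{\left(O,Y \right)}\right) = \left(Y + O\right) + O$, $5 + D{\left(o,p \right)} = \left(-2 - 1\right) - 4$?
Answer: $\frac{2968875}{38} \approx 78128.0$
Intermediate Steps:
$D{\left(o,p \right)} = -12$ ($D{\left(o,p \right)} = -5 - 7 = -12$)
$L{\left(V \right)} = - \frac{1}{38}$ ($L{\left(V \right)} = \frac{1}{-26 - 12} = \frac{1}{-38} = - \frac{1}{38}$)
$s{\left(O,Y \right)} = 2 - \frac{O}{2} - \frac{Y}{4}$ ($s{\left(O,Y \right)} = 2 - \frac{\left(Y + O\right) + O}{4} = 2 - \frac{\left(O + Y\right) + O}{4} = 2 - \frac{Y + 2 O}{4} = 2 - \left(\frac{O}{2} + \frac{Y}{4}\right) = 2 - \frac{O}{2} - \frac{Y}{4}$)
$\left(1539 - 4932\right) \left(L{\left(Q \right)} + s{\left(15,70 \right)}\right) = \left(1539 - 4932\right) \left(- \frac{1}{38} - 23\right) = - 3393 \left(- \frac{1}{38} - 23\right) = \left(-3393\right) \left(- \frac{875}{38}\right) = \frac{2968875}{38}$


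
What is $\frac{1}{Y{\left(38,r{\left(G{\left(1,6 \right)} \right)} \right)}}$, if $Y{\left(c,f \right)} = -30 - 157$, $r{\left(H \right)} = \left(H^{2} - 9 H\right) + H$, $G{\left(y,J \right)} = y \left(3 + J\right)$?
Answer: $- \frac{1}{187} \approx -0.0053476$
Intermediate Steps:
$r{\left(H \right)} = H^{2} - 8 H$
$Y{\left(c,f \right)} = -187$
$\frac{1}{Y{\left(38,r{\left(G{\left(1,6 \right)} \right)} \right)}} = \frac{1}{-187} = - \frac{1}{187}$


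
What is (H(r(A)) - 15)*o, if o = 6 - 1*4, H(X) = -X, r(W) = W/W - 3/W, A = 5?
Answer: -154/5 ≈ -30.800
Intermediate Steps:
r(W) = 1 - 3/W
o = 2 (o = 6 - 4 = 2)
(H(r(A)) - 15)*o = (-(-3 + 5)/5 - 15)*2 = (-2/5 - 15)*2 = -77/5*2 = -154/5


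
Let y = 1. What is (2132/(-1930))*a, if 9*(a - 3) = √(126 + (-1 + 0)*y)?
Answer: -3198/965 - 1066*√5/1737 ≈ -4.6863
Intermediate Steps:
a = 3 + 5*√5/9 (a = 3 + √(126 + (-1 + 0)*1)/9 = 3 + √(126 - 1*1)/9 = 3 + √(126 - 1)/9 = 3 + √125/9 = 3 + (5*√5)/9 = 3 + 5*√5/9 ≈ 4.2423)
(2132/(-1930))*a = (2132/(-1930))*(3 + 5*√5/9) = (2132*(-1/1930))*(3 + 5*√5/9) = -1066*(3 + 5*√5/9)/965 = -3198/965 - 1066*√5/1737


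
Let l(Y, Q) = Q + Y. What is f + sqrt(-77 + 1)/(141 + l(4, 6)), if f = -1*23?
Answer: -23 + 2*I*sqrt(19)/151 ≈ -23.0 + 0.057734*I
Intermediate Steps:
f = -23
f + sqrt(-77 + 1)/(141 + l(4, 6)) = -23 + sqrt(-77 + 1)/(141 + (6 + 4)) = -23 + sqrt(-76)/(141 + 10) = -23 + (2*I*sqrt(19))/151 = -23 + 2*I*sqrt(19)/151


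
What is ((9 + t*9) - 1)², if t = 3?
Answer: 1225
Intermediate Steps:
((9 + t*9) - 1)² = ((9 + 3*9) - 1)² = ((9 + 27) - 1)² = (36 - 1)² = 35² = 1225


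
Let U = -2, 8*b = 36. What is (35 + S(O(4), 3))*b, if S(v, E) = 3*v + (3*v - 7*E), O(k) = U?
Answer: 9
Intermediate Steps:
b = 9/2 (b = (⅛)*36 = 9/2 ≈ 4.5000)
O(k) = -2
S(v, E) = -7*E + 6*v (S(v, E) = 3*v + (-7*E + 3*v) = -7*E + 6*v)
(35 + S(O(4), 3))*b = (35 + (-7*3 + 6*(-2)))*(9/2) = (35 + (-21 - 12))*(9/2) = (35 - 33)*(9/2) = 2*(9/2) = 9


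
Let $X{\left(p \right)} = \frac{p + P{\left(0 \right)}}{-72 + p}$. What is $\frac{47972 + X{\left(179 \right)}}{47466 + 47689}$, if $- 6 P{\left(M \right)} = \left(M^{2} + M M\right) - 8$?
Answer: $\frac{15399553}{30544755} \approx 0.50416$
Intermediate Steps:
$P{\left(M \right)} = \frac{4}{3} - \frac{M^{2}}{3}$ ($P{\left(M \right)} = - \frac{\left(M^{2} + M M\right) - 8}{6} = - \frac{\left(M^{2} + M^{2}\right) - 8}{6} = - \frac{2 M^{2} - 8}{6} = - \frac{-8 + 2 M^{2}}{6} = \frac{4}{3} - \frac{M^{2}}{3}$)
$X{\left(p \right)} = \frac{\frac{4}{3} + p}{-72 + p}$ ($X{\left(p \right)} = \frac{p + \left(\frac{4}{3} - \frac{0^{2}}{3}\right)}{-72 + p} = \frac{p + \left(\frac{4}{3} - 0\right)}{-72 + p} = \frac{p + \left(\frac{4}{3} + 0\right)}{-72 + p} = \frac{p + \frac{4}{3}}{-72 + p} = \frac{\frac{4}{3} + p}{-72 + p}$)
$\frac{47972 + X{\left(179 \right)}}{47466 + 47689} = \frac{47972 + \frac{\frac{4}{3} + 179}{-72 + 179}}{47466 + 47689} = \frac{47972 + \frac{1}{107} \cdot \frac{541}{3}}{95155} = \left(47972 + \frac{1}{107} \cdot \frac{541}{3}\right) \frac{1}{95155} = \left(47972 + \frac{541}{321}\right) \frac{1}{95155} = \frac{15399553}{321} \cdot \frac{1}{95155} = \frac{15399553}{30544755}$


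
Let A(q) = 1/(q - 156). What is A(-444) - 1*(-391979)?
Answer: 235187399/600 ≈ 3.9198e+5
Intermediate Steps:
A(q) = 1/(-156 + q)
A(-444) - 1*(-391979) = 1/(-156 - 444) - 1*(-391979) = 1/(-600) + 391979 = -1/600 + 391979 = 235187399/600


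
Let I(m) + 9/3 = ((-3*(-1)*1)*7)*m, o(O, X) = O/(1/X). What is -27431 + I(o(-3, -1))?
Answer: -27371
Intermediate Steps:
o(O, X) = O*X
I(m) = -3 + 21*m (I(m) = -3 + ((-3*(-1)*1)*7)*m = -3 + ((3*1)*7)*m = -3 + (3*7)*m = -3 + 21*m)
-27431 + I(o(-3, -1)) = -27431 + (-3 + 21*(-3*(-1))) = -27431 + (-3 + 21*3) = -27431 + (-3 + 63) = -27431 + 60 = -27371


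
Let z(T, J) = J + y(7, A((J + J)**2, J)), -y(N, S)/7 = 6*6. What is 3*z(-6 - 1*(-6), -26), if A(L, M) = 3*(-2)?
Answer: -834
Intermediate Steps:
A(L, M) = -6
y(N, S) = -252 (y(N, S) = -42*6 = -7*36 = -252)
z(T, J) = -252 + J (z(T, J) = J - 252 = -252 + J)
3*z(-6 - 1*(-6), -26) = 3*(-252 - 26) = 3*(-278) = -834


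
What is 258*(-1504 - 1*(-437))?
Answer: -275286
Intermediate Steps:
258*(-1504 - 1*(-437)) = 258*(-1504 + 437) = 258*(-1067) = -275286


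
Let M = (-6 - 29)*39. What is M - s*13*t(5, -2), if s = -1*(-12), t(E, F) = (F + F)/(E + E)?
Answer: -6513/5 ≈ -1302.6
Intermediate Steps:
t(E, F) = F/E (t(E, F) = (2*F)/((2*E)) = (2*F)*(1/(2*E)) = F/E)
s = 12
M = -1365 (M = -35*39 = -1365)
M - s*13*t(5, -2) = -1365 - 12*13*(-2/5) = -1365 - 156*(-2*⅕) = -1365 - 156*(-2)/5 = -1365 - 1*(-312/5) = -1365 + 312/5 = -6513/5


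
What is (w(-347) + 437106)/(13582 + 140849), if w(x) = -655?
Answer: 436451/154431 ≈ 2.8262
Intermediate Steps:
(w(-347) + 437106)/(13582 + 140849) = (-655 + 437106)/(13582 + 140849) = 436451/154431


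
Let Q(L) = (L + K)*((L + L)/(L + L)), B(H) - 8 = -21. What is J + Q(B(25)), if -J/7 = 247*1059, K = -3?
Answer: -1831027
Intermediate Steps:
B(H) = -13 (B(H) = 8 - 21 = -13)
J = -1831011 (J = -1729*1059 = -7*261573 = -1831011)
Q(L) = -3 + L (Q(L) = (L - 3)*((L + L)/(L + L)) = (-3 + L)*((2*L)/((2*L))) = (-3 + L)*((2*L)*(1/(2*L))) = (-3 + L)*1 = -3 + L)
J + Q(B(25)) = -1831011 + (-3 - 13) = -1831011 - 16 = -1831027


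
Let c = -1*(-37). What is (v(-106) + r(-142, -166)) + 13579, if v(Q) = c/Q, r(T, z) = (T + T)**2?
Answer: 9988873/106 ≈ 94235.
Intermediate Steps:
c = 37
r(T, z) = 4*T**2 (r(T, z) = (2*T)**2 = 4*T**2)
v(Q) = 37/Q
(v(-106) + r(-142, -166)) + 13579 = (37/(-106) + 4*(-142)**2) + 13579 = (37*(-1/106) + 4*20164) + 13579 = (-37/106 + 80656) + 13579 = 8549499/106 + 13579 = 9988873/106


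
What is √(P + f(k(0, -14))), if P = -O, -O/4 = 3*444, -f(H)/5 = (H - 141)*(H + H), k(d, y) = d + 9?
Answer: 6*√478 ≈ 131.18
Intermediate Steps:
k(d, y) = 9 + d
f(H) = -10*H*(-141 + H) (f(H) = -5*(H - 141)*(H + H) = -5*(-141 + H)*2*H = -10*H*(-141 + H))
O = -5328 (O = -12*444 = -4*1332 = -5328)
P = 5328 (P = -1*(-5328) = 5328)
√(P + f(k(0, -14))) = √(5328 + 10*(9 + 0)*(141 - (9 + 0))) = √(5328 + 10*9*(141 - 1*9)) = √(5328 + 10*9*(141 - 9)) = √(5328 + 10*9*132) = √(5328 + 11880) = √17208 = 6*√478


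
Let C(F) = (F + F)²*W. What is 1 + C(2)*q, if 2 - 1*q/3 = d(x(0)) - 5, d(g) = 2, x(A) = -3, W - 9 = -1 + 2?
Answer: 2401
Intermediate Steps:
W = 10 (W = 9 + (-1 + 2) = 9 + 1 = 10)
C(F) = 40*F² (C(F) = (F + F)²*10 = (2*F)²*10 = (4*F²)*10 = 40*F²)
q = 15 (q = 6 - 3*(2 - 5) = 6 - 3*(-3) = 6 + 9 = 15)
1 + C(2)*q = 1 + (40*2²)*15 = 1 + (40*4)*15 = 1 + 160*15 = 1 + 2400 = 2401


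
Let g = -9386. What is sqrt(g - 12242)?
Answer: 2*I*sqrt(5407) ≈ 147.06*I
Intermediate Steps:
sqrt(g - 12242) = sqrt(-9386 - 12242) = sqrt(-21628) = 2*I*sqrt(5407)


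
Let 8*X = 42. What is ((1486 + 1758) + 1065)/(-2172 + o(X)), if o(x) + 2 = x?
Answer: -17236/8675 ≈ -1.9869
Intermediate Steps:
X = 21/4 (X = (1/8)*42 = 21/4 ≈ 5.2500)
o(x) = -2 + x
((1486 + 1758) + 1065)/(-2172 + o(X)) = ((1486 + 1758) + 1065)/(-2172 + (-2 + 21/4)) = (3244 + 1065)/(-2172 + 13/4) = 4309/(-8675/4) = 4309*(-4/8675) = -17236/8675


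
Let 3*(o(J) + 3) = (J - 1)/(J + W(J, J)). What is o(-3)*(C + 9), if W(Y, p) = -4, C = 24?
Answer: -649/7 ≈ -92.714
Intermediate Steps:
o(J) = -3 + (-1 + J)/(3*(-4 + J)) (o(J) = -3 + ((J - 1)/(J - 4))/3 = -3 + ((-1 + J)/(-4 + J))/3 = -3 + (-1 + J)/(3*(-4 + J)))
o(-3)*(C + 9) = ((35 - 8*(-3))/(3*(-4 - 3)))*(24 + 9) = ((1/3)*(35 + 24)/(-7))*33 = ((1/3)*(-1/7)*59)*33 = -59/21*33 = -649/7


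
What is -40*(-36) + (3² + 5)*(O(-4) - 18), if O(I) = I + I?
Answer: 1076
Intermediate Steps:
O(I) = 2*I
-40*(-36) + (3² + 5)*(O(-4) - 18) = -40*(-36) + (3² + 5)*(2*(-4) - 18) = 1440 + (9 + 5)*(-8 - 18) = 1440 + 14*(-26) = 1440 - 364 = 1076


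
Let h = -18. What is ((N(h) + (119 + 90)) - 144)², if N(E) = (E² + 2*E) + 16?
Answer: 136161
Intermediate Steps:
N(E) = 16 + E² + 2*E
((N(h) + (119 + 90)) - 144)² = (((16 + (-18)² + 2*(-18)) + (119 + 90)) - 144)² = (((16 + 324 - 36) + 209) - 144)² = ((304 + 209) - 144)² = (513 - 144)² = 369² = 136161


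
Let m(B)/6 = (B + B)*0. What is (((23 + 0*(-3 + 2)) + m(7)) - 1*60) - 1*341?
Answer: -378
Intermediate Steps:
m(B) = 0 (m(B) = 6*((B + B)*0) = 6*((2*B)*0) = 6*0 = 0)
(((23 + 0*(-3 + 2)) + m(7)) - 1*60) - 1*341 = (((23 + 0*(-3 + 2)) + 0) - 1*60) - 1*341 = (((23 + 0*(-1)) + 0) - 60) - 341 = (((23 + 0) + 0) - 60) - 341 = ((23 + 0) - 60) - 341 = (23 - 60) - 341 = -37 - 341 = -378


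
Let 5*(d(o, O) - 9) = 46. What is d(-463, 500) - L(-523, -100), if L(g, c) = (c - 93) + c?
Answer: 1556/5 ≈ 311.20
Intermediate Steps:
L(g, c) = -93 + 2*c (L(g, c) = (-93 + c) + c = -93 + 2*c)
d(o, O) = 91/5 (d(o, O) = 9 + (1/5)*46 = 9 + 46/5 = 91/5)
d(-463, 500) - L(-523, -100) = 91/5 - (-93 + 2*(-100)) = 91/5 - (-93 - 200) = 91/5 - 1*(-293) = 91/5 + 293 = 1556/5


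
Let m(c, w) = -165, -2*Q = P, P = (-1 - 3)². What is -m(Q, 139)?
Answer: 165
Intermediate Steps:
P = 16 (P = (-4)² = 16)
Q = -8 (Q = -½*16 = -8)
-m(Q, 139) = -1*(-165) = 165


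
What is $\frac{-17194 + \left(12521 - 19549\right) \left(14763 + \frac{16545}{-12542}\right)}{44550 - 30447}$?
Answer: $- \frac{650693301088}{88439913} \approx -7357.5$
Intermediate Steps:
$\frac{-17194 + \left(12521 - 19549\right) \left(14763 + \frac{16545}{-12542}\right)}{44550 - 30447} = \frac{-17194 - 7028 \left(14763 + 16545 \left(- \frac{1}{12542}\right)\right)}{14103} = \left(-17194 - 7028 \left(14763 - \frac{16545}{12542}\right)\right) \frac{1}{14103} = \left(-17194 - \frac{650585477514}{6271}\right) \frac{1}{14103} = \left(- \frac{650693301088}{6271}\right) \frac{1}{14103} = - \frac{650693301088}{88439913}$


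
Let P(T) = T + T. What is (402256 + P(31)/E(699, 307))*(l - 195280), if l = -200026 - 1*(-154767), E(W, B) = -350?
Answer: -16932687340491/175 ≈ -9.6758e+10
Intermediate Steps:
P(T) = 2*T
l = -45259 (l = -200026 + 154767 = -45259)
(402256 + P(31)/E(699, 307))*(l - 195280) = (402256 + (2*31)/(-350))*(-45259 - 195280) = (402256 + 62*(-1/350))*(-240539) = (402256 - 31/175)*(-240539) = (70394769/175)*(-240539) = -16932687340491/175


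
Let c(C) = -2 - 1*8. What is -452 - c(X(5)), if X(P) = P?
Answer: -442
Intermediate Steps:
c(C) = -10 (c(C) = -2 - 8 = -10)
-452 - c(X(5)) = -452 - 1*(-10) = -452 + 10 = -442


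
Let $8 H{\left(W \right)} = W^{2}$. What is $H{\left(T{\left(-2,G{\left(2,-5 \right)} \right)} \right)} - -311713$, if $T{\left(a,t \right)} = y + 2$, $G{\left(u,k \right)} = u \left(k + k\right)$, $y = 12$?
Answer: $\frac{623475}{2} \approx 3.1174 \cdot 10^{5}$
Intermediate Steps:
$G{\left(u,k \right)} = 2 k u$ ($G{\left(u,k \right)} = u 2 k = 2 k u$)
$T{\left(a,t \right)} = 14$ ($T{\left(a,t \right)} = 12 + 2 = 14$)
$H{\left(W \right)} = \frac{W^{2}}{8}$
$H{\left(T{\left(-2,G{\left(2,-5 \right)} \right)} \right)} - -311713 = \frac{14^{2}}{8} - -311713 = \frac{1}{8} \cdot 196 + 311713 = \frac{49}{2} + 311713 = \frac{623475}{2}$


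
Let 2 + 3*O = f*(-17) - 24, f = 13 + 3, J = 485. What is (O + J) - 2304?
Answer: -5755/3 ≈ -1918.3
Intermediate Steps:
f = 16
O = -298/3 (O = -2/3 + (16*(-17) - 24)/3 = -2/3 + (-272 - 24)/3 = -2/3 + (1/3)*(-296) = -2/3 - 296/3 = -298/3 ≈ -99.333)
(O + J) - 2304 = (-298/3 + 485) - 2304 = 1157/3 - 2304 = -5755/3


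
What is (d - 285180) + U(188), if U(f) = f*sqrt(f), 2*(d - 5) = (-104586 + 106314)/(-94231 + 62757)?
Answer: -4487799407/15737 + 376*sqrt(47) ≈ -2.8260e+5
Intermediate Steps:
d = 78253/15737 (d = 5 + ((-104586 + 106314)/(-94231 + 62757))/2 = 5 + (1728/(-31474))/2 = 5 + (1728*(-1/31474))/2 = 5 + (1/2)*(-864/15737) = 5 - 432/15737 = 78253/15737 ≈ 4.9725)
U(f) = f**(3/2)
(d - 285180) + U(188) = (78253/15737 - 285180) + 188**(3/2) = -4487799407/15737 + 376*sqrt(47)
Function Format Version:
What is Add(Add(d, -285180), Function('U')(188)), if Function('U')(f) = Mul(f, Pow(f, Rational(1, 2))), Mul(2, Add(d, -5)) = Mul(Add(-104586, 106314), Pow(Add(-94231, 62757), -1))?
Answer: Add(Rational(-4487799407, 15737), Mul(376, Pow(47, Rational(1, 2)))) ≈ -2.8260e+5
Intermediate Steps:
d = Rational(78253, 15737) (d = Add(5, Mul(Rational(1, 2), Mul(Add(-104586, 106314), Pow(Add(-94231, 62757), -1)))) = Add(5, Mul(Rational(1, 2), Mul(1728, Pow(-31474, -1)))) = Add(5, Mul(Rational(1, 2), Mul(1728, Rational(-1, 31474)))) = Add(5, Mul(Rational(1, 2), Rational(-864, 15737))) = Add(5, Rational(-432, 15737)) = Rational(78253, 15737) ≈ 4.9725)
Function('U')(f) = Pow(f, Rational(3, 2))
Add(Add(d, -285180), Function('U')(188)) = Add(Add(Rational(78253, 15737), -285180), Pow(188, Rational(3, 2))) = Add(Rational(-4487799407, 15737), Mul(376, Pow(47, Rational(1, 2))))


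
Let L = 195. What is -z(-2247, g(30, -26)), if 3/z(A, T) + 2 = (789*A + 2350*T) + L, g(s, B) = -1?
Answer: 1/591680 ≈ 1.6901e-6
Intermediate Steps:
z(A, T) = 3/(193 + 789*A + 2350*T) (z(A, T) = 3/(-2 + ((789*A + 2350*T) + 195)) = 3/(-2 + (195 + 789*A + 2350*T)) = 3/(193 + 789*A + 2350*T))
-z(-2247, g(30, -26)) = -3/(193 + 789*(-2247) + 2350*(-1)) = -3/(193 - 1772883 - 2350) = -3/(-1775040) = -3*(-1)/1775040 = -1*(-1/591680) = 1/591680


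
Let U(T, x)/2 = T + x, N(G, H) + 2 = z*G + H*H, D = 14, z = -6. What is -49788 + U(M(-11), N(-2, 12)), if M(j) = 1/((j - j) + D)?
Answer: -346359/7 ≈ -49480.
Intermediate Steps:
N(G, H) = -2 + H² - 6*G (N(G, H) = -2 + (-6*G + H*H) = -2 + (-6*G + H²) = -2 + (H² - 6*G) = -2 + H² - 6*G)
M(j) = 1/14 (M(j) = 1/((j - j) + 14) = 1/(0 + 14) = 1/14)
U(T, x) = 2*T + 2*x (U(T, x) = 2*(T + x) = 2*T + 2*x)
-49788 + U(M(-11), N(-2, 12)) = -49788 + (2*(1/14) + 2*(-2 + 12² - 6*(-2))) = -49788 + (⅐ + 2*(-2 + 144 + 12)) = -49788 + (⅐ + 2*154) = -49788 + (⅐ + 308) = -49788 + 2157/7 = -346359/7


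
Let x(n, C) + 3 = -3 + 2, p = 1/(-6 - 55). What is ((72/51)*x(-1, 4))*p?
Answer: 96/1037 ≈ 0.092575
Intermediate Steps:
p = -1/61 (p = 1/(-61) = -1/61 ≈ -0.016393)
x(n, C) = -4 (x(n, C) = -3 + (-3 + 2) = -3 - 1 = -4)
((72/51)*x(-1, 4))*p = ((72/51)*(-4))*(-1/61) = ((72*(1/51))*(-4))*(-1/61) = ((24/17)*(-4))*(-1/61) = -96/17*(-1/61) = 96/1037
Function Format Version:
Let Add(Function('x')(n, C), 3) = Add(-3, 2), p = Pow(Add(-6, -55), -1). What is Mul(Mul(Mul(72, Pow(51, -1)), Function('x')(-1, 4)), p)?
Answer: Rational(96, 1037) ≈ 0.092575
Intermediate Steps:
p = Rational(-1, 61) (p = Pow(-61, -1) = Rational(-1, 61) ≈ -0.016393)
Function('x')(n, C) = -4 (Function('x')(n, C) = Add(-3, Add(-3, 2)) = Add(-3, -1) = -4)
Mul(Mul(Mul(72, Pow(51, -1)), Function('x')(-1, 4)), p) = Mul(Mul(Mul(72, Pow(51, -1)), -4), Rational(-1, 61)) = Mul(Mul(Mul(72, Rational(1, 51)), -4), Rational(-1, 61)) = Mul(Mul(Rational(24, 17), -4), Rational(-1, 61)) = Mul(Rational(-96, 17), Rational(-1, 61)) = Rational(96, 1037)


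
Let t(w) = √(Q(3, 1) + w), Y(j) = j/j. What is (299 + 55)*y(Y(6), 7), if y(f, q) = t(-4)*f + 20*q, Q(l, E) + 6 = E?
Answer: 49560 + 1062*I ≈ 49560.0 + 1062.0*I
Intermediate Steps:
Q(l, E) = -6 + E
Y(j) = 1
t(w) = √(-5 + w) (t(w) = √((-6 + 1) + w) = √(-5 + w))
y(f, q) = 20*q + 3*I*f (y(f, q) = √(-5 - 4)*f + 20*q = √(-9)*f + 20*q = (3*I)*f + 20*q = 3*I*f + 20*q = 20*q + 3*I*f)
(299 + 55)*y(Y(6), 7) = (299 + 55)*(20*7 + 3*I*1) = 354*(140 + 3*I) = 49560 + 1062*I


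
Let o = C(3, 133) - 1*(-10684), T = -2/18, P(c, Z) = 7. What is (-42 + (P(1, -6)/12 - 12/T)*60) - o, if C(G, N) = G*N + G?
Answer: -4613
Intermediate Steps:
T = -⅑ (T = -2*1/18 = -⅑ ≈ -0.11111)
C(G, N) = G + G*N
o = 11086 (o = 3*(1 + 133) - 1*(-10684) = 3*134 + 10684 = 402 + 10684 = 11086)
(-42 + (P(1, -6)/12 - 12/T)*60) - o = (-42 + (7/12 - 12/(-⅑))*60) - 1*11086 = (-42 + (7*(1/12) - 12*(-9))*60) - 11086 = (-42 + (7/12 + 108)*60) - 11086 = (-42 + (1303/12)*60) - 11086 = (-42 + 6515) - 11086 = 6473 - 11086 = -4613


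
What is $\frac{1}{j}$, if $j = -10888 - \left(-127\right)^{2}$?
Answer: $- \frac{1}{27017} \approx -3.7014 \cdot 10^{-5}$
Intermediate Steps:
$j = -27017$ ($j = -10888 - 16129 = -27017$)
$\frac{1}{j} = \frac{1}{-27017} = - \frac{1}{27017}$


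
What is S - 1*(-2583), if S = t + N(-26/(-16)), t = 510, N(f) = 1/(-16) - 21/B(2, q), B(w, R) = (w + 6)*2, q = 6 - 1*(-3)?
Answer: 24733/8 ≈ 3091.6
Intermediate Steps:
q = 9 (q = 6 + 3 = 9)
B(w, R) = 12 + 2*w (B(w, R) = (6 + w)*2 = 12 + 2*w)
N(f) = -11/8 (N(f) = 1/(-16) - 21/(12 + 2*2) = 1*(-1/16) - 21/(12 + 4) = -1/16 - 21/16 = -11/8)
S = 4069/8 (S = 510 - 11/8 = 4069/8 ≈ 508.63)
S - 1*(-2583) = 4069/8 - 1*(-2583) = 4069/8 + 2583 = 24733/8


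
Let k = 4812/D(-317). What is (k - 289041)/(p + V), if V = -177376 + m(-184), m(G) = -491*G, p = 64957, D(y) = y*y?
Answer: 29045436237/2218294675 ≈ 13.094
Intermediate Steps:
D(y) = y²
k = 4812/100489 (k = 4812/((-317)²) = 4812/100489 ≈ 0.047886)
V = -87032 (V = -177376 - 491*(-184) = -177376 + 90344 = -87032)
(k - 289041)/(p + V) = (4812/100489 - 289041)/(64957 - 87032) = -29045436237/100489/(-22075) = -29045436237/100489*(-1/22075) = 29045436237/2218294675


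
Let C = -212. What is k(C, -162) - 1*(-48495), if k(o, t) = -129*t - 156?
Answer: 69237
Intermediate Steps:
k(o, t) = -156 - 129*t
k(C, -162) - 1*(-48495) = (-156 - 129*(-162)) - 1*(-48495) = (-156 + 20898) + 48495 = 20742 + 48495 = 69237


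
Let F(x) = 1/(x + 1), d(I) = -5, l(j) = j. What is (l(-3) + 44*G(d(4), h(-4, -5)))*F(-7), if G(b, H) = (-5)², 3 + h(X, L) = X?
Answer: -1097/6 ≈ -182.83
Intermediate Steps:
h(X, L) = -3 + X
G(b, H) = 25
F(x) = 1/(1 + x)
(l(-3) + 44*G(d(4), h(-4, -5)))*F(-7) = (-3 + 44*25)/(1 - 7) = (-3 + 1100)/(-6) = 1097*(-⅙) = -1097/6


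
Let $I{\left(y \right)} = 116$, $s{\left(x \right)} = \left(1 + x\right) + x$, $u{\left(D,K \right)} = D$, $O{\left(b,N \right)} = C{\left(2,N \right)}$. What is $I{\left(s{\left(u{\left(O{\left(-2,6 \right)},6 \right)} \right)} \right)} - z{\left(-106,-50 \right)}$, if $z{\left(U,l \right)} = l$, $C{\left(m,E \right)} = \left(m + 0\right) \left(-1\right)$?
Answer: $166$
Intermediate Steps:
$C{\left(m,E \right)} = - m$ ($C{\left(m,E \right)} = m \left(-1\right) = - m$)
$O{\left(b,N \right)} = -2$ ($O{\left(b,N \right)} = \left(-1\right) 2 = -2$)
$s{\left(x \right)} = 1 + 2 x$
$I{\left(s{\left(u{\left(O{\left(-2,6 \right)},6 \right)} \right)} \right)} - z{\left(-106,-50 \right)} = 116 - -50 = 116 + 50 = 166$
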